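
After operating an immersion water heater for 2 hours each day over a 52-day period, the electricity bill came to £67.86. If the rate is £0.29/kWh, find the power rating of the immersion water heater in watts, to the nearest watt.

2250 W

Energy = £67.86 ÷ £0.29/kWh = 234 kWh
Runtime = 2 h/day × 52 days = 104 h
Power = 234 kWh ÷ 104 h = 2.25 kW = 2250 W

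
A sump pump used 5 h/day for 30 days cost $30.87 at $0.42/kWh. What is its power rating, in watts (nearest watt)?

490 W

Energy = $30.87 ÷ $0.42/kWh = 73.5 kWh
Runtime = 5 h/day × 30 days = 150 h
Power = 73.5 kWh ÷ 150 h = 0.49 kW = 490 W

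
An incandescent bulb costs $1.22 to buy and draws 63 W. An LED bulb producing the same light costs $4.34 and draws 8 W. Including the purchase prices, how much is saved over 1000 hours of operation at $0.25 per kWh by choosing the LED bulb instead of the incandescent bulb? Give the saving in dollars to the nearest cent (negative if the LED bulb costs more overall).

$10.63

incandescent bulb: $1.22 + (63/1000) kW × 1000 h × $0.25 = $1.22 + $15.75 = $16.97
LED bulb: $4.34 + (8/1000) kW × 1000 h × $0.25 = $4.34 + $2 = $6.34
Saving = $16.97 − $6.34 = $10.63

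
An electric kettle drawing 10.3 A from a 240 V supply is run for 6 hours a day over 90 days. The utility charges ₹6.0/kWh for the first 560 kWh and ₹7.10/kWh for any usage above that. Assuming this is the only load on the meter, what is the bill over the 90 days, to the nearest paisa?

Power = 10.3 A × 240 V = 2472 W = 2.472 kW
Runtime = 6 h/day × 90 days = 540 h
Energy = 2.472 kW × 540 h = 1334.88 kWh
Tier 1 (0–560 kWh): 560 × ₹6.0 = ₹3360
Above 560 kWh: 774.88 × ₹7.10 = ₹5501.648
Bill = ₹8861.65

₹8861.65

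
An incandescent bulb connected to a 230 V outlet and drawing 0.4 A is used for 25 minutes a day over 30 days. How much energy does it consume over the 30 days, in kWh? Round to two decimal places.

Power = 0.4 A × 230 V = 92 W = 0.092 kW
Runtime = 25 min × 30 = 750 min = 12.5 h
Energy = 0.092 kW × 12.5 h = 1.15 kWh

1.15 kWh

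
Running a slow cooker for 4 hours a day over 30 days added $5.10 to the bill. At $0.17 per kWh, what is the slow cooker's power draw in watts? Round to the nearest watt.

Energy = $5.10 ÷ $0.17/kWh = 30 kWh
Runtime = 4 h/day × 30 days = 120 h
Power = 30 kWh ÷ 120 h = 0.25 kW = 250 W

250 W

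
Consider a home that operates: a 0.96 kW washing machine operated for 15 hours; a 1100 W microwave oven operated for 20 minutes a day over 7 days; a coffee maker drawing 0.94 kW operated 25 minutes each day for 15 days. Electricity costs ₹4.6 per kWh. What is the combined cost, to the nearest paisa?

washing machine: 0.96 kW × 15 h = 14.4 kWh
microwave oven: Runtime = 20 min × 7 = 140 min = 2.333333… h
microwave oven: 1.1 kW × 2.333333… h = 2.566666… kWh
coffee maker: Runtime = 25 min × 15 = 375 min = 6.25 h
coffee maker: 0.94 kW × 6.25 h = 5.875 kWh
Total energy = 22.841666… kWh
Cost = 22.841666… × ₹4.6 = ₹105.07

₹105.07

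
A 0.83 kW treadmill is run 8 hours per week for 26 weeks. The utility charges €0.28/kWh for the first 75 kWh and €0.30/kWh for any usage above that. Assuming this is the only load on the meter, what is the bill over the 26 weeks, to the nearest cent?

€50.29

Runtime = 8 h/week × 26 weeks = 208 h
Energy = 0.83 kW × 208 h = 172.64 kWh
Tier 1 (0–75 kWh): 75 × €0.28 = €21
Above 75 kWh: 97.64 × €0.30 = €29.292
Bill = €50.29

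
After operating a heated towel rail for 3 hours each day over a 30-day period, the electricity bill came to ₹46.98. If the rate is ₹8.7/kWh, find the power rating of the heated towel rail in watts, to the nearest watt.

60 W

Energy = ₹46.98 ÷ ₹8.7/kWh = 5.4 kWh
Runtime = 3 h/day × 30 days = 90 h
Power = 5.4 kWh ÷ 90 h = 0.06 kW = 60 W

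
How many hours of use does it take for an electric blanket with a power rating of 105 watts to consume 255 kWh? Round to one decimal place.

2428.6 h

Hours = 255 kWh ÷ 0.105 kW = 2428.6 h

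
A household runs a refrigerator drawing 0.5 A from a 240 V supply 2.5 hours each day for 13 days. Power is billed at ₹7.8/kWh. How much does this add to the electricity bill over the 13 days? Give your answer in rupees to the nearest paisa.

Power = 0.5 A × 240 V = 120 W = 0.12 kW
Runtime = 2.5 h/day × 13 days = 32.5 h
Energy = 0.12 kW × 32.5 h = 3.9 kWh
Cost = 3.9 kWh × ₹7.8/kWh = ₹30.42

₹30.42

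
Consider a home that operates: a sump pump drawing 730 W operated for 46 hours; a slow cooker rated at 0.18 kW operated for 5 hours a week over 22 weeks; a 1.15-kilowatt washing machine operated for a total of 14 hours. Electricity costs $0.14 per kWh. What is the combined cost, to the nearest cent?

$9.73

sump pump: 0.73 kW × 46 h = 33.58 kWh
slow cooker: Runtime = 5 h/week × 22 weeks = 110 h
slow cooker: 0.18 kW × 110 h = 19.8 kWh
washing machine: 1.15 kW × 14 h = 16.1 kWh
Total energy = 69.48 kWh
Cost = 69.48 × $0.14 = $9.73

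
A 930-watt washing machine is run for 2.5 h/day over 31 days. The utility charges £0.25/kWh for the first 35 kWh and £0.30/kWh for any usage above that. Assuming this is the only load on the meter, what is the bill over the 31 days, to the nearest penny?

£19.87

Runtime = 2.5 h/day × 31 days = 77.5 h
Energy = 0.93 kW × 77.5 h = 72.075 kWh
Tier 1 (0–35 kWh): 35 × £0.25 = £8.75
Above 35 kWh: 37.075 × £0.30 = £11.1225
Bill = £19.87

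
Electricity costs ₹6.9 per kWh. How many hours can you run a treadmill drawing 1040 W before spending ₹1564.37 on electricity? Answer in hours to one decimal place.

Energy available = ₹1564.37 ÷ ₹6.9/kWh = 226.7203 kWh
Hours = 226.7203 kWh ÷ 1.04 kW = 218.0 h

218.0 h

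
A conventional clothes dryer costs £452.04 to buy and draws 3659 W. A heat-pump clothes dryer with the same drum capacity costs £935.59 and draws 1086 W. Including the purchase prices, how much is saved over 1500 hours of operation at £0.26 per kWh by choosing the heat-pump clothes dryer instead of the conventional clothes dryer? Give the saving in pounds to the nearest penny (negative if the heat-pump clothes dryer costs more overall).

£519.92

conventional clothes dryer: £452.04 + (3659/1000) kW × 1500 h × £0.26 = £452.04 + £1427.01 = £1879.05
heat-pump clothes dryer: £935.59 + (1086/1000) kW × 1500 h × £0.26 = £935.59 + £423.54 = £1359.13
Saving = £1879.05 − £1359.13 = £519.92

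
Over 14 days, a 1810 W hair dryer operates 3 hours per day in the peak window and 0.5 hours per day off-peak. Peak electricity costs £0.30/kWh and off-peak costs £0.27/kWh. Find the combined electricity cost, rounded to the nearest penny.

£26.23

Peak energy = 1.81 kW × 3 h × 14 = 76.02 kWh
Off-peak energy = 1.81 kW × 0.5 h × 14 = 12.67 kWh
Cost = 76.02 × £0.30 + 12.67 × £0.27 = £22.806 + £3.4209 = £26.23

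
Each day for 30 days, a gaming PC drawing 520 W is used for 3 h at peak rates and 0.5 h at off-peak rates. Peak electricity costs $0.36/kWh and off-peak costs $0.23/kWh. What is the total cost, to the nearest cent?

$18.64

Peak energy = 0.52 kW × 3 h × 30 = 46.8 kWh
Off-peak energy = 0.52 kW × 0.5 h × 30 = 7.8 kWh
Cost = 46.8 × $0.36 + 7.8 × $0.23 = $16.848 + $1.794 = $18.64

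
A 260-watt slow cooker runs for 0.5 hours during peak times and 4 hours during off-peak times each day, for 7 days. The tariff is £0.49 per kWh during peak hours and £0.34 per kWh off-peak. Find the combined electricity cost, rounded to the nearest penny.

£2.92

Peak energy = 0.26 kW × 0.5 h × 7 = 0.91 kWh
Off-peak energy = 0.26 kW × 4 h × 7 = 7.28 kWh
Cost = 0.91 × £0.49 + 7.28 × £0.34 = £0.4459 + £2.4752 = £2.92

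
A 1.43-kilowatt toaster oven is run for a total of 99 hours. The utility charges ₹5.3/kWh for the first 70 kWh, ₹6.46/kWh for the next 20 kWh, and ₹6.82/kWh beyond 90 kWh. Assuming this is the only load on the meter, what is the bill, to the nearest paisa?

₹851.91

Energy = 1.43 kW × 99 h = 141.57 kWh
Tier 1 (0–70 kWh): 70 × ₹5.3 = ₹371
Tier 2 (70–90 kWh): 20 × ₹6.46 = ₹129.2
Above 90 kWh: 51.57 × ₹6.82 = ₹351.7074
Bill = ₹851.91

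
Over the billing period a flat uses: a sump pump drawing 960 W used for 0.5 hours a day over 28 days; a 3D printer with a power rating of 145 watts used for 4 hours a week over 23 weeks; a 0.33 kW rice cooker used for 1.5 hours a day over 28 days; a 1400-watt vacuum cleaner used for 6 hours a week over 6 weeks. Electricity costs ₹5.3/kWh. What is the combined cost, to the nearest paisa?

sump pump: Runtime = 0.5 h/day × 28 days = 14 h
sump pump: 0.96 kW × 14 h = 13.44 kWh
3D printer: Runtime = 4 h/week × 23 weeks = 92 h
3D printer: 0.145 kW × 92 h = 13.34 kWh
rice cooker: Runtime = 1.5 h/day × 28 days = 42 h
rice cooker: 0.33 kW × 42 h = 13.86 kWh
vacuum cleaner: Runtime = 6 h/week × 6 weeks = 36 h
vacuum cleaner: 1.4 kW × 36 h = 50.4 kWh
Total energy = 91.04 kWh
Cost = 91.04 × ₹5.3 = ₹482.51

₹482.51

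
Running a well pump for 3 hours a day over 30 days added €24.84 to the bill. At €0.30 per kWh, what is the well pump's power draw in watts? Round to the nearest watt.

Energy = €24.84 ÷ €0.30/kWh = 82.8 kWh
Runtime = 3 h/day × 30 days = 90 h
Power = 82.8 kWh ÷ 90 h = 0.92 kW = 920 W

920 W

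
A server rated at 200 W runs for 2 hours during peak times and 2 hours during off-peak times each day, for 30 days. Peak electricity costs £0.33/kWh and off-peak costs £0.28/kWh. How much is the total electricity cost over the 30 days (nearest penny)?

£7.32

Peak energy = 0.2 kW × 2 h × 30 = 12 kWh
Off-peak energy = 0.2 kW × 2 h × 30 = 12 kWh
Cost = 12 × £0.33 + 12 × £0.28 = £3.96 + £3.36 = £7.32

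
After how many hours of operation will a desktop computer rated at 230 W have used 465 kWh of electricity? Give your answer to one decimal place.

2021.7 h

Hours = 465 kWh ÷ 0.23 kW = 2021.7 h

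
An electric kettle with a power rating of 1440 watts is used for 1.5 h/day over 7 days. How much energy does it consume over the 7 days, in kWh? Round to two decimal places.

Runtime = 1.5 h/day × 7 days = 10.5 h
Energy = 1.44 kW × 10.5 h = 15.12 kWh

15.12 kWh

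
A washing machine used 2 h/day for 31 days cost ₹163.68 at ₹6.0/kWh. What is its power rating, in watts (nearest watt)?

Energy = ₹163.68 ÷ ₹6.0/kWh = 27.28 kWh
Runtime = 2 h/day × 31 days = 62 h
Power = 27.28 kWh ÷ 62 h = 0.44 kW = 440 W

440 W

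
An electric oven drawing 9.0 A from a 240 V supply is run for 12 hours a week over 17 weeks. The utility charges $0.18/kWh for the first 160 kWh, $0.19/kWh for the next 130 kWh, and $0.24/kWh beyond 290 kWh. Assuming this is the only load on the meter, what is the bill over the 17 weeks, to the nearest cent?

Power = 9.0 A × 240 V = 2160 W = 2.16 kW
Runtime = 12 h/week × 17 weeks = 204 h
Energy = 2.16 kW × 204 h = 440.64 kWh
Tier 1 (0–160 kWh): 160 × $0.18 = $28.8
Tier 2 (160–290 kWh): 130 × $0.19 = $24.7
Above 290 kWh: 150.64 × $0.24 = $36.1536
Bill = $89.65

$89.65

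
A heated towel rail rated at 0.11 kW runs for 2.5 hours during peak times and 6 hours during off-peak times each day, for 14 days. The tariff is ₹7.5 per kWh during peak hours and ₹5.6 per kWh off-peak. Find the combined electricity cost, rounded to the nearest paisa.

₹80.62

Peak energy = 0.11 kW × 2.5 h × 14 = 3.85 kWh
Off-peak energy = 0.11 kW × 6 h × 14 = 9.24 kWh
Cost = 3.85 × ₹7.5 + 9.24 × ₹5.6 = ₹28.875 + ₹51.744 = ₹80.62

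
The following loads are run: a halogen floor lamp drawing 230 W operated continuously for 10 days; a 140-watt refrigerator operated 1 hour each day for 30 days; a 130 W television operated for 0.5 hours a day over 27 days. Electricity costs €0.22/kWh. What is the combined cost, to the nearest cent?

halogen floor lamp: Runtime = 24 h × 10 = 240 h
halogen floor lamp: 0.23 kW × 240 h = 55.2 kWh
refrigerator: Runtime = 1 h/day × 30 days = 30 h
refrigerator: 0.14 kW × 30 h = 4.2 kWh
television: Runtime = 0.5 h/day × 27 days = 13.5 h
television: 0.13 kW × 13.5 h = 1.755 kWh
Total energy = 61.155 kWh
Cost = 61.155 × €0.22 = €13.45

€13.45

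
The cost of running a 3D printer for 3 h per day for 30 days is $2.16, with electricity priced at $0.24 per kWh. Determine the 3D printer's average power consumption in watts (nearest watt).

Energy = $2.16 ÷ $0.24/kWh = 9 kWh
Runtime = 3 h/day × 30 days = 90 h
Power = 9 kWh ÷ 90 h = 0.1 kW = 100 W

100 W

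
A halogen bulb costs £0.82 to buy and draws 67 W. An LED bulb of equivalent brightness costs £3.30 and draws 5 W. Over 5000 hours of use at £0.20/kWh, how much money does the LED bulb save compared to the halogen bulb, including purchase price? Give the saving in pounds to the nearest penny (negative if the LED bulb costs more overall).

halogen bulb: £0.82 + (67/1000) kW × 5000 h × £0.20 = £0.82 + £67 = £67.82
LED bulb: £3.30 + (5/1000) kW × 5000 h × £0.20 = £3.30 + £5 = £8.3
Saving = £67.82 − £8.3 = £59.52

£59.52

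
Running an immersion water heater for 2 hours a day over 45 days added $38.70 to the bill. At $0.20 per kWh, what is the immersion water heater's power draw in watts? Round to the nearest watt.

Energy = $38.70 ÷ $0.20/kWh = 193.5 kWh
Runtime = 2 h/day × 45 days = 90 h
Power = 193.5 kWh ÷ 90 h = 2.15 kW = 2150 W

2150 W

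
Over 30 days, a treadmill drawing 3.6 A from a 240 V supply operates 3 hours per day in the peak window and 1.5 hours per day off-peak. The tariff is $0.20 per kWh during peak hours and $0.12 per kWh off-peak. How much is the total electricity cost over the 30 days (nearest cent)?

$20.22

Power = 3.6 A × 240 V = 864 W = 0.864 kW
Peak energy = 0.864 kW × 3 h × 30 = 77.76 kWh
Off-peak energy = 0.864 kW × 1.5 h × 30 = 38.88 kWh
Cost = 77.76 × $0.20 + 38.88 × $0.12 = $15.552 + $4.6656 = $20.22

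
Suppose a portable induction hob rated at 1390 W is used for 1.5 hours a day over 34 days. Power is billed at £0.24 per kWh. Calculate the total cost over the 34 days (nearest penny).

£17.01

Runtime = 1.5 h/day × 34 days = 51 h
Energy = 1.39 kW × 51 h = 70.89 kWh
Cost = 70.89 kWh × £0.24/kWh = £17.01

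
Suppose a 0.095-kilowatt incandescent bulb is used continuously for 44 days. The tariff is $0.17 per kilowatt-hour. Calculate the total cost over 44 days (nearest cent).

$17.05

Runtime = 24 h × 44 = 1056 h
Energy = 0.095 kW × 1056 h = 100.32 kWh
Cost = 100.32 kWh × $0.17/kWh = $17.05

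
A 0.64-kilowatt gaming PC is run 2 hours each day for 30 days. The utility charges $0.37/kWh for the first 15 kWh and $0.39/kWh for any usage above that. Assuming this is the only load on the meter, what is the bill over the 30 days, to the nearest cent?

$14.68

Runtime = 2 h/day × 30 days = 60 h
Energy = 0.64 kW × 60 h = 38.4 kWh
Tier 1 (0–15 kWh): 15 × $0.37 = $5.55
Above 15 kWh: 23.4 × $0.39 = $9.126
Bill = $14.68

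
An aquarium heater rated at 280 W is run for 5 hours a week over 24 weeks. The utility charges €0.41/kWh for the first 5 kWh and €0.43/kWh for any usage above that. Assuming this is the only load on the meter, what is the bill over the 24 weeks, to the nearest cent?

Runtime = 5 h/week × 24 weeks = 120 h
Energy = 0.28 kW × 120 h = 33.6 kWh
Tier 1 (0–5 kWh): 5 × €0.41 = €2.05
Above 5 kWh: 28.6 × €0.43 = €12.298
Bill = €14.35

€14.35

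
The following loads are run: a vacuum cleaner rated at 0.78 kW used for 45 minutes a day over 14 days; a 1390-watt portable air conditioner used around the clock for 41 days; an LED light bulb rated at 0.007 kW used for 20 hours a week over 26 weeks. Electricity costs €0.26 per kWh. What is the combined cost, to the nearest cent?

€358.69

vacuum cleaner: Runtime = 45 min × 14 = 630 min = 10.5 h
vacuum cleaner: 0.78 kW × 10.5 h = 8.19 kWh
portable air conditioner: Runtime = 24 h × 41 = 984 h
portable air conditioner: 1.39 kW × 984 h = 1367.76 kWh
LED light bulb: Runtime = 20 h/week × 26 weeks = 520 h
LED light bulb: 0.007 kW × 520 h = 3.64 kWh
Total energy = 1379.59 kWh
Cost = 1379.59 × €0.26 = €358.69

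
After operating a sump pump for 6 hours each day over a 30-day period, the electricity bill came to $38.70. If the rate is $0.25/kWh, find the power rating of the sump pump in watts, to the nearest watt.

Energy = $38.70 ÷ $0.25/kWh = 154.8 kWh
Runtime = 6 h/day × 30 days = 180 h
Power = 154.8 kWh ÷ 180 h = 0.86 kW = 860 W

860 W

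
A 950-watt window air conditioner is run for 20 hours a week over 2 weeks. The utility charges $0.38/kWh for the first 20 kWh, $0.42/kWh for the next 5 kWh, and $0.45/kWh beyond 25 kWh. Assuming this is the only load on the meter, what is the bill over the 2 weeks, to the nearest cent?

Runtime = 20 h/week × 2 weeks = 40 h
Energy = 0.95 kW × 40 h = 38 kWh
Tier 1 (0–20 kWh): 20 × $0.38 = $7.6
Tier 2 (20–25 kWh): 5 × $0.42 = $2.1
Above 25 kWh: 13 × $0.45 = $5.85
Bill = $15.55

$15.55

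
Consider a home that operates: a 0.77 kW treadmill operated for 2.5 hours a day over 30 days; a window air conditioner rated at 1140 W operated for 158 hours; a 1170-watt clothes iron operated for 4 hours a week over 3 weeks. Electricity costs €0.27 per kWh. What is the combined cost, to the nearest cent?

treadmill: Runtime = 2.5 h/day × 30 days = 75 h
treadmill: 0.77 kW × 75 h = 57.75 kWh
window air conditioner: 1.14 kW × 158 h = 180.12 kWh
clothes iron: Runtime = 4 h/week × 3 weeks = 12 h
clothes iron: 1.17 kW × 12 h = 14.04 kWh
Total energy = 251.91 kWh
Cost = 251.91 × €0.27 = €68.02

€68.02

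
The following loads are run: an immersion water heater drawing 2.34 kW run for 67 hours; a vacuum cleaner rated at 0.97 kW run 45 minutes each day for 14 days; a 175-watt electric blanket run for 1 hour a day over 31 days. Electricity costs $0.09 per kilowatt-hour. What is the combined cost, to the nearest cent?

immersion water heater: 2.34 kW × 67 h = 156.78 kWh
vacuum cleaner: Runtime = 45 min × 14 = 630 min = 10.5 h
vacuum cleaner: 0.97 kW × 10.5 h = 10.185 kWh
electric blanket: Runtime = 1 h/day × 31 days = 31 h
electric blanket: 0.175 kW × 31 h = 5.425 kWh
Total energy = 172.39 kWh
Cost = 172.39 × $0.09 = $15.52

$15.52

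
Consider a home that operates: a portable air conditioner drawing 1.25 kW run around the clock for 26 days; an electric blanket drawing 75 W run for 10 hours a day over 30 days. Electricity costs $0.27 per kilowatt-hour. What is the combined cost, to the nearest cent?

portable air conditioner: Runtime = 24 h × 26 = 624 h
portable air conditioner: 1.25 kW × 624 h = 780 kWh
electric blanket: Runtime = 10 h/day × 30 days = 300 h
electric blanket: 0.075 kW × 300 h = 22.5 kWh
Total energy = 802.5 kWh
Cost = 802.5 × $0.27 = $216.68

$216.68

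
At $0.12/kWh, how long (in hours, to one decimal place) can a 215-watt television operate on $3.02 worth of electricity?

117.1 h

Energy available = $3.02 ÷ $0.12/kWh = 25.1667 kWh
Hours = 25.1667 kWh ÷ 0.215 kW = 117.1 h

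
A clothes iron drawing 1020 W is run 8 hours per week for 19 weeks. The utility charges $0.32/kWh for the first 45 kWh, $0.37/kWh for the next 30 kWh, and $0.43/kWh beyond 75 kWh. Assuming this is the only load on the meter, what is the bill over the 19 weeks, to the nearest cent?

$59.92

Runtime = 8 h/week × 19 weeks = 152 h
Energy = 1.02 kW × 152 h = 155.04 kWh
Tier 1 (0–45 kWh): 45 × $0.32 = $14.4
Tier 2 (45–75 kWh): 30 × $0.37 = $11.1
Above 75 kWh: 80.04 × $0.43 = $34.4172
Bill = $59.92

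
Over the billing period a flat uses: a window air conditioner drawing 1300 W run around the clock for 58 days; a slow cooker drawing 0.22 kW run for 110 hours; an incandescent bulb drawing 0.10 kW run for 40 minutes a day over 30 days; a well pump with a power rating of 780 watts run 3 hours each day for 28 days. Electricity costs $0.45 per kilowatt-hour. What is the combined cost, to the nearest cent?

window air conditioner: Runtime = 24 h × 58 = 1392 h
window air conditioner: 1.3 kW × 1392 h = 1809.6 kWh
slow cooker: 0.22 kW × 110 h = 24.2 kWh
incandescent bulb: Runtime = 40 min × 30 = 1200 min = 20 h
incandescent bulb: 0.1 kW × 20 h = 2 kWh
well pump: Runtime = 3 h/day × 28 days = 84 h
well pump: 0.78 kW × 84 h = 65.52 kWh
Total energy = 1901.32 kWh
Cost = 1901.32 × $0.45 = $855.59

$855.59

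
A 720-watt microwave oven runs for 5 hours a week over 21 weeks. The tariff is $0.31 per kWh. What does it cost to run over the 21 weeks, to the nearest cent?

Runtime = 5 h/week × 21 weeks = 105 h
Energy = 0.72 kW × 105 h = 75.6 kWh
Cost = 75.6 kWh × $0.31/kWh = $23.44

$23.44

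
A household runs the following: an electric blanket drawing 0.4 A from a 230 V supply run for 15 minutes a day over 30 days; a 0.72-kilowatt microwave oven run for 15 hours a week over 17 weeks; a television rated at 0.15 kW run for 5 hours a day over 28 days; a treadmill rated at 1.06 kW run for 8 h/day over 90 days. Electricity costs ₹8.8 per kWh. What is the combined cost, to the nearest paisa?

electric blanket: Power = 0.4 A × 230 V = 92 W = 0.092 kW
electric blanket: Runtime = 15 min × 30 = 450 min = 7.5 h
electric blanket: 0.092 kW × 7.5 h = 0.69 kWh
microwave oven: Runtime = 15 h/week × 17 weeks = 255 h
microwave oven: 0.72 kW × 255 h = 183.6 kWh
television: Runtime = 5 h/day × 28 days = 140 h
television: 0.15 kW × 140 h = 21 kWh
treadmill: Runtime = 8 h/day × 90 days = 720 h
treadmill: 1.06 kW × 720 h = 763.2 kWh
Total energy = 968.49 kWh
Cost = 968.49 × ₹8.8 = ₹8522.71

₹8522.71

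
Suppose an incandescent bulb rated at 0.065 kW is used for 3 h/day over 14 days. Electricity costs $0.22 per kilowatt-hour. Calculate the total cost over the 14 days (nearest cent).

Runtime = 3 h/day × 14 days = 42 h
Energy = 0.065 kW × 42 h = 2.73 kWh
Cost = 2.73 kWh × $0.22/kWh = $0.60

$0.60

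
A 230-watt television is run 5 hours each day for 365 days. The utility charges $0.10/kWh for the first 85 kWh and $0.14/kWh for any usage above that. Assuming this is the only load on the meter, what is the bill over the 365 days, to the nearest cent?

$55.37

Runtime = 5 h/day × 365 days = 1825 h
Energy = 0.23 kW × 1825 h = 419.75 kWh
Tier 1 (0–85 kWh): 85 × $0.10 = $8.5
Above 85 kWh: 334.75 × $0.14 = $46.865
Bill = $55.37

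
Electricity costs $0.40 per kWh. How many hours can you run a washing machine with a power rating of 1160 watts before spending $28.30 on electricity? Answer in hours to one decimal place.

Energy available = $28.30 ÷ $0.40/kWh = 70.75 kWh
Hours = 70.75 kWh ÷ 1.16 kW = 61.0 h

61.0 h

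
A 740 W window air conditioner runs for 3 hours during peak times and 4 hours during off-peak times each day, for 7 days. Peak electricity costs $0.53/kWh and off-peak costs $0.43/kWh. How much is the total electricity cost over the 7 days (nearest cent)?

Peak energy = 0.74 kW × 3 h × 7 = 15.54 kWh
Off-peak energy = 0.74 kW × 4 h × 7 = 20.72 kWh
Cost = 15.54 × $0.53 + 20.72 × $0.43 = $8.2362 + $8.9096 = $17.15

$17.15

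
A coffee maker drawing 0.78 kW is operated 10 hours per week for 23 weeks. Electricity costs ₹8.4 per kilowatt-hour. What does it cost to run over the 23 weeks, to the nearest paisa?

Runtime = 10 h/week × 23 weeks = 230 h
Energy = 0.78 kW × 230 h = 179.4 kWh
Cost = 179.4 kWh × ₹8.4/kWh = ₹1506.96

₹1506.96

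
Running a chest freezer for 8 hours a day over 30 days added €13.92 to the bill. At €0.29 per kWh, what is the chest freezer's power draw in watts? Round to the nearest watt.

200 W

Energy = €13.92 ÷ €0.29/kWh = 48 kWh
Runtime = 8 h/day × 30 days = 240 h
Power = 48 kWh ÷ 240 h = 0.2 kW = 200 W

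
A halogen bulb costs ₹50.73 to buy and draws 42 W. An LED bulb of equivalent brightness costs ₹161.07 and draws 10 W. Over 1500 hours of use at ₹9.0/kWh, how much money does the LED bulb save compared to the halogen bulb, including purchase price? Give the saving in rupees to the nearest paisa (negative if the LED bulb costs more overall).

₹321.66

halogen bulb: ₹50.73 + (42/1000) kW × 1500 h × ₹9.0 = ₹50.73 + ₹567 = ₹617.73
LED bulb: ₹161.07 + (10/1000) kW × 1500 h × ₹9.0 = ₹161.07 + ₹135 = ₹296.07
Saving = ₹617.73 − ₹296.07 = ₹321.66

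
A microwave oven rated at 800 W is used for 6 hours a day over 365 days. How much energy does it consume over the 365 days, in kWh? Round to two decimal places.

1752.00 kWh

Runtime = 6 h/day × 365 days = 2190 h
Energy = 0.8 kW × 2190 h = 1752 kWh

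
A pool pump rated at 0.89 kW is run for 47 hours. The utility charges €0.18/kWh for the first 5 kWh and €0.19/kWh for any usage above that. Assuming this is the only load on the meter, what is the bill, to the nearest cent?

Energy = 0.89 kW × 47 h = 41.83 kWh
Tier 1 (0–5 kWh): 5 × €0.18 = €0.9
Above 5 kWh: 36.83 × €0.19 = €6.9977
Bill = €7.90

€7.90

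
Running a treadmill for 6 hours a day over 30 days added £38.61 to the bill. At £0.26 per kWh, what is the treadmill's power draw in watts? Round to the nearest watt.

Energy = £38.61 ÷ £0.26/kWh = 148.5 kWh
Runtime = 6 h/day × 30 days = 180 h
Power = 148.5 kWh ÷ 180 h = 0.825 kW = 825 W

825 W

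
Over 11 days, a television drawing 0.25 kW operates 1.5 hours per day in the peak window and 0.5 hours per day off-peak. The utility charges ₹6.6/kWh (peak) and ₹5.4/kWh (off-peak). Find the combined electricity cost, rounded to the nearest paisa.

₹34.65

Peak energy = 0.25 kW × 1.5 h × 11 = 4.125 kWh
Off-peak energy = 0.25 kW × 0.5 h × 11 = 1.375 kWh
Cost = 4.125 × ₹6.6 + 1.375 × ₹5.4 = ₹27.225 + ₹7.425 = ₹34.65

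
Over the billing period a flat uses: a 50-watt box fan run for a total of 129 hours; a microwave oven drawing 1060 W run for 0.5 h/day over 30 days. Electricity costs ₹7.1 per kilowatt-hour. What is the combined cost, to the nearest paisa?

₹158.69

box fan: 0.05 kW × 129 h = 6.45 kWh
microwave oven: Runtime = 0.5 h/day × 30 days = 15 h
microwave oven: 1.06 kW × 15 h = 15.9 kWh
Total energy = 22.35 kWh
Cost = 22.35 × ₹7.1 = ₹158.69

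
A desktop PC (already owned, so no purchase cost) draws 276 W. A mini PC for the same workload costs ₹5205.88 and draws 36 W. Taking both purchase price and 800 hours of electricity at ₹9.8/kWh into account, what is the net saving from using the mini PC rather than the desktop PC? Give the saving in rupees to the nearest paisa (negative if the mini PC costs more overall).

-₹3324.28

desktop PC: ₹0.00 + (276/1000) kW × 800 h × ₹9.8 = ₹0.00 + ₹2163.84 = ₹2163.84
mini PC: ₹5205.88 + (36/1000) kW × 800 h × ₹9.8 = ₹5205.88 + ₹282.24 = ₹5488.12
Saving = ₹2163.84 − ₹5488.12 = −₹3324.28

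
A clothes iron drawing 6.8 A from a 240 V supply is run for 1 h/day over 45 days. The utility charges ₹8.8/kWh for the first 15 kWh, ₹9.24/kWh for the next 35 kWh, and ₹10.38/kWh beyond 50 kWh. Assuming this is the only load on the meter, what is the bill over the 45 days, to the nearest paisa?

Power = 6.8 A × 240 V = 1632 W = 1.632 kW
Runtime = 1 h/day × 45 days = 45 h
Energy = 1.632 kW × 45 h = 73.44 kWh
Tier 1 (0–15 kWh): 15 × ₹8.8 = ₹132
Tier 2 (15–50 kWh): 35 × ₹9.24 = ₹323.4
Above 50 kWh: 23.44 × ₹10.38 = ₹243.3072
Bill = ₹698.71

₹698.71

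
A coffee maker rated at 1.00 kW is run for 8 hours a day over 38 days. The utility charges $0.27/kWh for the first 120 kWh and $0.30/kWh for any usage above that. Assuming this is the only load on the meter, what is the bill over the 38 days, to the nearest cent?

Runtime = 8 h/day × 38 days = 304 h
Energy = 1 kW × 304 h = 304 kWh
Tier 1 (0–120 kWh): 120 × $0.27 = $32.4
Above 120 kWh: 184 × $0.30 = $55.2
Bill = $87.60

$87.60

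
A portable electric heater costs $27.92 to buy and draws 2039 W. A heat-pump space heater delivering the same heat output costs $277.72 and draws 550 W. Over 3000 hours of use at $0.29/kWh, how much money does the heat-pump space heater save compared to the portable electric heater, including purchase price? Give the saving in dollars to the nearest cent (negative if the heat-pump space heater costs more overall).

$1045.63

portable electric heater: $27.92 + (2039/1000) kW × 3000 h × $0.29 = $27.92 + $1773.93 = $1801.85
heat-pump space heater: $277.72 + (550/1000) kW × 3000 h × $0.29 = $277.72 + $478.5 = $756.22
Saving = $1801.85 − $756.22 = $1045.63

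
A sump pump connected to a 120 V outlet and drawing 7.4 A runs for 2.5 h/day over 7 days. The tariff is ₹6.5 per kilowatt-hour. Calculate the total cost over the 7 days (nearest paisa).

₹101.01

Power = 7.4 A × 120 V = 888 W = 0.888 kW
Runtime = 2.5 h/day × 7 days = 17.5 h
Energy = 0.888 kW × 17.5 h = 15.54 kWh
Cost = 15.54 kWh × ₹6.5/kWh = ₹101.01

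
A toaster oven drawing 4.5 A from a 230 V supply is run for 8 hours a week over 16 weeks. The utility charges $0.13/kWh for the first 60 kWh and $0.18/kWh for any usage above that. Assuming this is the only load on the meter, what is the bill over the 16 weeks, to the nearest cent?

Power = 4.5 A × 230 V = 1035 W = 1.035 kW
Runtime = 8 h/week × 16 weeks = 128 h
Energy = 1.035 kW × 128 h = 132.48 kWh
Tier 1 (0–60 kWh): 60 × $0.13 = $7.8
Above 60 kWh: 72.48 × $0.18 = $13.0464
Bill = $20.85

$20.85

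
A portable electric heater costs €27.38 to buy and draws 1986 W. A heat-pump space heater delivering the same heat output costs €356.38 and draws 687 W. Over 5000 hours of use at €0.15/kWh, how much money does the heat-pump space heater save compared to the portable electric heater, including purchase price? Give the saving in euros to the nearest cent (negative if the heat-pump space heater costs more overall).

portable electric heater: €27.38 + (1986/1000) kW × 5000 h × €0.15 = €27.38 + €1489.5 = €1516.88
heat-pump space heater: €356.38 + (687/1000) kW × 5000 h × €0.15 = €356.38 + €515.25 = €871.63
Saving = €1516.88 − €871.63 = €645.25

€645.25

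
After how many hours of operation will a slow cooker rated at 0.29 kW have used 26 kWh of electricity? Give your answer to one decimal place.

Hours = 26 kWh ÷ 0.29 kW = 89.7 h

89.7 h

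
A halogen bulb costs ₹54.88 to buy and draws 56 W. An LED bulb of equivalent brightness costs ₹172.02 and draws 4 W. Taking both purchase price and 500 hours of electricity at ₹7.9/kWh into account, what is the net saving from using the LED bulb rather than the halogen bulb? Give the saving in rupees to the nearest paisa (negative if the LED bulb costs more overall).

halogen bulb: ₹54.88 + (56/1000) kW × 500 h × ₹7.9 = ₹54.88 + ₹221.2 = ₹276.08
LED bulb: ₹172.02 + (4/1000) kW × 500 h × ₹7.9 = ₹172.02 + ₹15.8 = ₹187.82
Saving = ₹276.08 − ₹187.82 = ₹88.26

₹88.26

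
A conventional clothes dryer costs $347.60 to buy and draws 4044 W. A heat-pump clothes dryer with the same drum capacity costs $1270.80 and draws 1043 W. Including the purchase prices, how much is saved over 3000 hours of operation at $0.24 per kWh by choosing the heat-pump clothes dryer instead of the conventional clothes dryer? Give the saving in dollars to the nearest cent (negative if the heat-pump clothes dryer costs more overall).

$1237.52

conventional clothes dryer: $347.60 + (4044/1000) kW × 3000 h × $0.24 = $347.60 + $2911.68 = $3259.28
heat-pump clothes dryer: $1270.80 + (1043/1000) kW × 3000 h × $0.24 = $1270.80 + $750.96 = $2021.76
Saving = $3259.28 − $2021.76 = $1237.52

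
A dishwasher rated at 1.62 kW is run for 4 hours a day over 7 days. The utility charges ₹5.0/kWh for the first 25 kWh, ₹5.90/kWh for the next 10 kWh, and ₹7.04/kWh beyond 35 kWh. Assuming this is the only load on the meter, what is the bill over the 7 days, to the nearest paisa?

Runtime = 4 h/day × 7 days = 28 h
Energy = 1.62 kW × 28 h = 45.36 kWh
Tier 1 (0–25 kWh): 25 × ₹5.0 = ₹125
Tier 2 (25–35 kWh): 10 × ₹5.90 = ₹59
Above 35 kWh: 10.36 × ₹7.04 = ₹72.9344
Bill = ₹256.93

₹256.93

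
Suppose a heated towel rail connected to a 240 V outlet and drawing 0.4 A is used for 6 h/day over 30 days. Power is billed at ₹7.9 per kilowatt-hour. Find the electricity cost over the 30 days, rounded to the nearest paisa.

Power = 0.4 A × 240 V = 96 W = 0.096 kW
Runtime = 6 h/day × 30 days = 180 h
Energy = 0.096 kW × 180 h = 17.28 kWh
Cost = 17.28 kWh × ₹7.9/kWh = ₹136.51

₹136.51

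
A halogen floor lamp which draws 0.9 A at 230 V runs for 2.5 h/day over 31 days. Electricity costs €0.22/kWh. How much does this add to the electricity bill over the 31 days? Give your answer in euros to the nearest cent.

€3.53

Power = 0.9 A × 230 V = 207 W = 0.207 kW
Runtime = 2.5 h/day × 31 days = 77.5 h
Energy = 0.207 kW × 77.5 h = 16.0425 kWh
Cost = 16.0425 kWh × €0.22/kWh = €3.53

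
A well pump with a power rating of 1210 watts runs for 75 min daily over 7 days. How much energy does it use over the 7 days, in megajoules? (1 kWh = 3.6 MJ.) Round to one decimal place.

Runtime = 75 min × 7 = 525 min = 8.75 h
Energy = 1.21 kW × 8.75 h = 10.5875 kWh
= 10.5875 × 3.6 MJ = 38.1 MJ

38.1 MJ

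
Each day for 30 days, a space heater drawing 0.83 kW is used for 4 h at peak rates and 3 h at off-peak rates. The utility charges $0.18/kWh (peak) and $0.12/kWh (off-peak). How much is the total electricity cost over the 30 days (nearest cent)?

$26.89

Peak energy = 0.83 kW × 4 h × 30 = 99.6 kWh
Off-peak energy = 0.83 kW × 3 h × 30 = 74.7 kWh
Cost = 99.6 × $0.18 + 74.7 × $0.12 = $17.928 + $8.964 = $26.89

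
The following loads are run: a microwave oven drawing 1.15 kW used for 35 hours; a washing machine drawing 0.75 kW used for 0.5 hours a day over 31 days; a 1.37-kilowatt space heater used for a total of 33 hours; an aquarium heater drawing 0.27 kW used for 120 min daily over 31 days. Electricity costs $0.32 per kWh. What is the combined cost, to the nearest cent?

$36.42

microwave oven: 1.15 kW × 35 h = 40.25 kWh
washing machine: Runtime = 0.5 h/day × 31 days = 15.5 h
washing machine: 0.75 kW × 15.5 h = 11.625 kWh
space heater: 1.37 kW × 33 h = 45.21 kWh
aquarium heater: Runtime = 120 min × 31 = 3720 min = 62 h
aquarium heater: 0.27 kW × 62 h = 16.74 kWh
Total energy = 113.825 kWh
Cost = 113.825 × $0.32 = $36.42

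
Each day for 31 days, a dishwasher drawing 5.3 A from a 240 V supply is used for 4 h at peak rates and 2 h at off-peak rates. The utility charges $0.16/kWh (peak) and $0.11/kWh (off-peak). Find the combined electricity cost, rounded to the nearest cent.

$33.91

Power = 5.3 A × 240 V = 1272 W = 1.272 kW
Peak energy = 1.272 kW × 4 h × 31 = 157.728 kWh
Off-peak energy = 1.272 kW × 2 h × 31 = 78.864 kWh
Cost = 157.728 × $0.16 + 78.864 × $0.11 = $25.23648 + $8.67504 = $33.91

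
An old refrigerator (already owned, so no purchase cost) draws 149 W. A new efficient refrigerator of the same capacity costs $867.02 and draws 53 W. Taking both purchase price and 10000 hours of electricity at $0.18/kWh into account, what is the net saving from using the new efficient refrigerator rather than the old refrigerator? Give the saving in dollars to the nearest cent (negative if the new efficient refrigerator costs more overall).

old refrigerator: $0.00 + (149/1000) kW × 10000 h × $0.18 = $0.00 + $268.2 = $268.2
new efficient refrigerator: $867.02 + (53/1000) kW × 10000 h × $0.18 = $867.02 + $95.4 = $962.42
Saving = $268.2 − $962.42 = −$694.22

-$694.22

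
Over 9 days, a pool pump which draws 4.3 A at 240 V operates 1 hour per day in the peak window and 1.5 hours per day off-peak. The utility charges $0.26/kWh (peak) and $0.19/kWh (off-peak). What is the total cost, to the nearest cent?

Power = 4.3 A × 240 V = 1032 W = 1.032 kW
Peak energy = 1.032 kW × 1 h × 9 = 9.288 kWh
Off-peak energy = 1.032 kW × 1.5 h × 9 = 13.932 kWh
Cost = 9.288 × $0.26 + 13.932 × $0.19 = $2.41488 + $2.64708 = $5.06

$5.06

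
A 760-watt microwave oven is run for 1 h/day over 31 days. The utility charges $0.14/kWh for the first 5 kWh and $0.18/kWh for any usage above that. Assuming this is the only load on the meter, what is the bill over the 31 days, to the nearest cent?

$4.04

Runtime = 1 h/day × 31 days = 31 h
Energy = 0.76 kW × 31 h = 23.56 kWh
Tier 1 (0–5 kWh): 5 × $0.14 = $0.7
Above 5 kWh: 18.56 × $0.18 = $3.3408
Bill = $4.04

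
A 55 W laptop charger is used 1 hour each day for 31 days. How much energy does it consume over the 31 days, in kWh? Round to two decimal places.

1.71 kWh

Runtime = 1 h/day × 31 days = 31 h
Energy = 0.055 kW × 31 h = 1.705 kWh ≈ 1.71 kWh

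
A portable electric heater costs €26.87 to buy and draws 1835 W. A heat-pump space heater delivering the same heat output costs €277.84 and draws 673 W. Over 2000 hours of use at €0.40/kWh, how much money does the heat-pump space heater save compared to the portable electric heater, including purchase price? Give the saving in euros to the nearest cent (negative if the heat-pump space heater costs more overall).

portable electric heater: €26.87 + (1835/1000) kW × 2000 h × €0.40 = €26.87 + €1468 = €1494.87
heat-pump space heater: €277.84 + (673/1000) kW × 2000 h × €0.40 = €277.84 + €538.4 = €816.24
Saving = €1494.87 − €816.24 = €678.63

€678.63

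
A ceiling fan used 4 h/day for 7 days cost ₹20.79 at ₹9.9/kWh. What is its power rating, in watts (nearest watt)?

75 W

Energy = ₹20.79 ÷ ₹9.9/kWh = 2.1 kWh
Runtime = 4 h/day × 7 days = 28 h
Power = 2.1 kWh ÷ 28 h = 0.075 kW = 75 W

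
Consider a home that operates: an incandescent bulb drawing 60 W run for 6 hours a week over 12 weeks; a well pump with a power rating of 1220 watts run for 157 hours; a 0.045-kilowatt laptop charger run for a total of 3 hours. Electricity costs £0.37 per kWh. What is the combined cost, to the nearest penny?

incandescent bulb: Runtime = 6 h/week × 12 weeks = 72 h
incandescent bulb: 0.06 kW × 72 h = 4.32 kWh
well pump: 1.22 kW × 157 h = 191.54 kWh
laptop charger: 0.045 kW × 3 h = 0.135 kWh
Total energy = 195.995 kWh
Cost = 195.995 × £0.37 = £72.52

£72.52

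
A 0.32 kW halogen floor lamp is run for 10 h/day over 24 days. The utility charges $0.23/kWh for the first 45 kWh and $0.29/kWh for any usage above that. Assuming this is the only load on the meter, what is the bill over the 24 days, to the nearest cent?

$19.57

Runtime = 10 h/day × 24 days = 240 h
Energy = 0.32 kW × 240 h = 76.8 kWh
Tier 1 (0–45 kWh): 45 × $0.23 = $10.35
Above 45 kWh: 31.8 × $0.29 = $9.222
Bill = $19.57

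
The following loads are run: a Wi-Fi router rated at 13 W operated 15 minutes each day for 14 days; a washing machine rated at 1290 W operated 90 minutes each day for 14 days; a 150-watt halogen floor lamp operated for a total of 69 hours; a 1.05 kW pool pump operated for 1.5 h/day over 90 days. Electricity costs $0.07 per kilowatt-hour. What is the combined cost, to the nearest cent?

$12.55

Wi-Fi router: Runtime = 15 min × 14 = 210 min = 3.5 h
Wi-Fi router: 0.013 kW × 3.5 h = 0.0455 kWh
washing machine: Runtime = 90 min × 14 = 1260 min = 21 h
washing machine: 1.29 kW × 21 h = 27.09 kWh
halogen floor lamp: 0.15 kW × 69 h = 10.35 kWh
pool pump: Runtime = 1.5 h/day × 90 days = 135 h
pool pump: 1.05 kW × 135 h = 141.75 kWh
Total energy = 179.2355 kWh
Cost = 179.2355 × $0.07 = $12.55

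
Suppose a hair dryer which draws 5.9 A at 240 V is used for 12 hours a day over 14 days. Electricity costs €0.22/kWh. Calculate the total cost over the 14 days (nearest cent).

€52.34

Power = 5.9 A × 240 V = 1416 W = 1.416 kW
Runtime = 12 h/day × 14 days = 168 h
Energy = 1.416 kW × 168 h = 237.888 kWh
Cost = 237.888 kWh × €0.22/kWh = €52.34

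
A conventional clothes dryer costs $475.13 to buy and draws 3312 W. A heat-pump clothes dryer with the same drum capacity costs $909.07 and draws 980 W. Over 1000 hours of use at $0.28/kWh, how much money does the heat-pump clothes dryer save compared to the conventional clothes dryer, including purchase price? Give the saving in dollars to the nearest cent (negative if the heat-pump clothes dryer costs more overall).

conventional clothes dryer: $475.13 + (3312/1000) kW × 1000 h × $0.28 = $475.13 + $927.36 = $1402.49
heat-pump clothes dryer: $909.07 + (980/1000) kW × 1000 h × $0.28 = $909.07 + $274.4 = $1183.47
Saving = $1402.49 − $1183.47 = $219.02

$219.02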